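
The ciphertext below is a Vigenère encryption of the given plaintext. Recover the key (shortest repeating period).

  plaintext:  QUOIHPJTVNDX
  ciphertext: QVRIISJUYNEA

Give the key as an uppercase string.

  i= 0: Q-Q =  0 → A
  i= 1: V-U =  1 → B
  i= 2: R-O =  3 → D
  i= 3: I-I =  0 → A
  i= 4: I-H =  1 → B
  i= 5: S-P =  3 → D
  i= 6: J-J =  0 → A
  i= 7: U-T =  1 → B
  i= 8: Y-V =  3 → D
  i= 9: N-N =  0 → A
  i=10: E-D =  1 → B
  i=11: A-X =  3 → D
  shifts repeat with period 3: ABD

ABD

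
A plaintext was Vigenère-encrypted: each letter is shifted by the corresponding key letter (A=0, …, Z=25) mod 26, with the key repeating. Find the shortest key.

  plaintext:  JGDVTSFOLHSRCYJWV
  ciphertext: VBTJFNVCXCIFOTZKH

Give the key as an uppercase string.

MVQO

  i= 0: V-J = 12 → M
  i= 1: B-G = 21 → V
  i= 2: T-D = 16 → Q
  i= 3: J-V = 14 → O
  i= 4: F-T = 12 → M
  i= 5: N-S = 21 → V
  i= 6: V-F = 16 → Q
  i= 7: C-O = 14 → O
  i= 8: X-L = 12 → M
  i= 9: C-H = 21 → V
  i=10: I-S = 16 → Q
  i=11: F-R = 14 → O
  i=12: O-C = 12 → M
  i=13: T-Y = 21 → V
  i=14: Z-J = 16 → Q
  i=15: K-W = 14 → O
  i=16: H-V = 12 → M
  shifts repeat with period 4: MVQO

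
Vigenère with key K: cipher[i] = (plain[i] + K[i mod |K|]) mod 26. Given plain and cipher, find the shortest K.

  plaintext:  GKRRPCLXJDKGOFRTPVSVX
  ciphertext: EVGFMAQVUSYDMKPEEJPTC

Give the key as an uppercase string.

  i= 0: E-G = 24 → Y
  i= 1: V-K = 11 → L
  i= 2: G-R = 15 → P
  i= 3: F-R = 14 → O
  i= 4: M-P = 23 → X
  i= 5: A-C = 24 → Y
  i= 6: Q-L =  5 → F
  i= 7: V-X = 24 → Y
  i= 8: U-J = 11 → L
  i= 9: S-D = 15 → P
  i=10: Y-K = 14 → O
  i=11: D-G = 23 → X
  i=12: M-O = 24 → Y
  i=13: K-F =  5 → F
  i=14: P-R = 24 → Y
  i=15: E-T = 11 → L
  i=16: E-P = 15 → P
  i=17: J-V = 14 → O
  i=18: P-S = 23 → X
  i=19: T-V = 24 → Y
  i=20: C-X =  5 → F
  shifts repeat with period 7: YLPOXYF

YLPOXYF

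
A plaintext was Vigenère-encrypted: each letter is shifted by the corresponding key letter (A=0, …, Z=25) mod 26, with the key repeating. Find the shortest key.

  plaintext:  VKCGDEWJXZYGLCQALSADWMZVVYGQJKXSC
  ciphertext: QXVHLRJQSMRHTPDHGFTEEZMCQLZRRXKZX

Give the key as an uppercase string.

VNTBINNH

  i= 0: Q-V = 21 → V
  i= 1: X-K = 13 → N
  i= 2: V-C = 19 → T
  i= 3: H-G =  1 → B
  i= 4: L-D =  8 → I
  i= 5: R-E = 13 → N
  i= 6: J-W = 13 → N
  i= 7: Q-J =  7 → H
  i= 8: S-X = 21 → V
  i= 9: M-Z = 13 → N
  i=10: R-Y = 19 → T
  i=11: H-G =  1 → B
  i=12: T-L =  8 → I
  i=13: P-C = 13 → N
  i=14: D-Q = 13 → N
  i=15: H-A =  7 → H
  i=16: G-L = 21 → V
  i=17: F-S = 13 → N
  i=18: T-A = 19 → T
  i=19: E-D =  1 → B
  i=20: E-W =  8 → I
  i=21: Z-M = 13 → N
  i=22: M-Z = 13 → N
  i=23: C-V =  7 → H
  i=24: Q-V = 21 → V
  i=25: L-Y = 13 → N
  i=26: Z-G = 19 → T
  i=27: R-Q =  1 → B
  i=28: R-J =  8 → I
  i=29: X-K = 13 → N
  i=30: K-X = 13 → N
  i=31: Z-S =  7 → H
  i=32: X-C = 21 → V
  shifts repeat with period 8: VNTBINNH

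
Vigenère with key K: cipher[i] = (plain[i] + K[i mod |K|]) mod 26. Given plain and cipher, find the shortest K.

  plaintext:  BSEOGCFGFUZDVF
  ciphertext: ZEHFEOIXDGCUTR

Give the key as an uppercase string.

YMDR

  i= 0: Z-B = 24 → Y
  i= 1: E-S = 12 → M
  i= 2: H-E =  3 → D
  i= 3: F-O = 17 → R
  i= 4: E-G = 24 → Y
  i= 5: O-C = 12 → M
  i= 6: I-F =  3 → D
  i= 7: X-G = 17 → R
  i= 8: D-F = 24 → Y
  i= 9: G-U = 12 → M
  i=10: C-Z =  3 → D
  i=11: U-D = 17 → R
  i=12: T-V = 24 → Y
  i=13: R-F = 12 → M
  shifts repeat with period 4: YMDR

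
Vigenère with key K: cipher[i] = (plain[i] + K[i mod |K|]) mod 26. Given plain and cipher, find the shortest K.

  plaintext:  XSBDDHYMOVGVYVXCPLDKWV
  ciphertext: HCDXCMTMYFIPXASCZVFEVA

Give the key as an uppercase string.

KKCUZFVA

  i= 0: H-X = 10 → K
  i= 1: C-S = 10 → K
  i= 2: D-B =  2 → C
  i= 3: X-D = 20 → U
  i= 4: C-D = 25 → Z
  i= 5: M-H =  5 → F
  i= 6: T-Y = 21 → V
  i= 7: M-M =  0 → A
  i= 8: Y-O = 10 → K
  i= 9: F-V = 10 → K
  i=10: I-G =  2 → C
  i=11: P-V = 20 → U
  i=12: X-Y = 25 → Z
  i=13: A-V =  5 → F
  i=14: S-X = 21 → V
  i=15: C-C =  0 → A
  i=16: Z-P = 10 → K
  i=17: V-L = 10 → K
  i=18: F-D =  2 → C
  i=19: E-K = 20 → U
  i=20: V-W = 25 → Z
  i=21: A-V =  5 → F
  shifts repeat with period 8: KKCUZFVA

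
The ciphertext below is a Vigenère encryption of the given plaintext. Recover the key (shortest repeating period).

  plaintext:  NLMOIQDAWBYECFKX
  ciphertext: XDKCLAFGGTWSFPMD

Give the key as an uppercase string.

KSYODKCG

  i= 0: X-N = 10 → K
  i= 1: D-L = 18 → S
  i= 2: K-M = 24 → Y
  i= 3: C-O = 14 → O
  i= 4: L-I =  3 → D
  i= 5: A-Q = 10 → K
  i= 6: F-D =  2 → C
  i= 7: G-A =  6 → G
  i= 8: G-W = 10 → K
  i= 9: T-B = 18 → S
  i=10: W-Y = 24 → Y
  i=11: S-E = 14 → O
  i=12: F-C =  3 → D
  i=13: P-F = 10 → K
  i=14: M-K =  2 → C
  i=15: D-X =  6 → G
  shifts repeat with period 8: KSYODKCG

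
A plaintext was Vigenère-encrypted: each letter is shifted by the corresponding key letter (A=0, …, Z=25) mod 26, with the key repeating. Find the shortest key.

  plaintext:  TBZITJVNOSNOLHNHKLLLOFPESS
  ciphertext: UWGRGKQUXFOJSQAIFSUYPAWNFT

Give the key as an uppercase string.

  i= 0: U-T =  1 → B
  i= 1: W-B = 21 → V
  i= 2: G-Z =  7 → H
  i= 3: R-I =  9 → J
  i= 4: G-T = 13 → N
  i= 5: K-J =  1 → B
  i= 6: Q-V = 21 → V
  i= 7: U-N =  7 → H
  i= 8: X-O =  9 → J
  i= 9: F-S = 13 → N
  i=10: O-N =  1 → B
  i=11: J-O = 21 → V
  i=12: S-L =  7 → H
  i=13: Q-H =  9 → J
  i=14: A-N = 13 → N
  i=15: I-H =  1 → B
  i=16: F-K = 21 → V
  i=17: S-L =  7 → H
  i=18: U-L =  9 → J
  i=19: Y-L = 13 → N
  i=20: P-O =  1 → B
  i=21: A-F = 21 → V
  i=22: W-P =  7 → H
  i=23: N-E =  9 → J
  i=24: F-S = 13 → N
  i=25: T-S =  1 → B
  shifts repeat with period 5: BVHJN

BVHJN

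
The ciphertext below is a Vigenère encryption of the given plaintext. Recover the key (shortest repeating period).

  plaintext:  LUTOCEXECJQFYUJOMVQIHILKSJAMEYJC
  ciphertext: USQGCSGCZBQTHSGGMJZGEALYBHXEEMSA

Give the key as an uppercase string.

  i= 0: U-L =  9 → J
  i= 1: S-U = 24 → Y
  i= 2: Q-T = 23 → X
  i= 3: G-O = 18 → S
  i= 4: C-C =  0 → A
  i= 5: S-E = 14 → O
  i= 6: G-X =  9 → J
  i= 7: C-E = 24 → Y
  i= 8: Z-C = 23 → X
  i= 9: B-J = 18 → S
  i=10: Q-Q =  0 → A
  i=11: T-F = 14 → O
  i=12: H-Y =  9 → J
  i=13: S-U = 24 → Y
  i=14: G-J = 23 → X
  i=15: G-O = 18 → S
  i=16: M-M =  0 → A
  i=17: J-V = 14 → O
  i=18: Z-Q =  9 → J
  i=19: G-I = 24 → Y
  i=20: E-H = 23 → X
  i=21: A-I = 18 → S
  i=22: L-L =  0 → A
  i=23: Y-K = 14 → O
  i=24: B-S =  9 → J
  i=25: H-J = 24 → Y
  i=26: X-A = 23 → X
  i=27: E-M = 18 → S
  i=28: E-E =  0 → A
  i=29: M-Y = 14 → O
  i=30: S-J =  9 → J
  i=31: A-C = 24 → Y
  shifts repeat with period 6: JYXSAO

JYXSAO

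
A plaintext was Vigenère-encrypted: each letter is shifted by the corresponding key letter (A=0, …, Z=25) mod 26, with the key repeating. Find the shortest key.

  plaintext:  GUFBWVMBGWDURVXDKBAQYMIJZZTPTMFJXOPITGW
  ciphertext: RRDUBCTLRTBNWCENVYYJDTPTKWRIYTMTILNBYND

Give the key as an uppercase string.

  i= 0: R-G = 11 → L
  i= 1: R-U = 23 → X
  i= 2: D-F = 24 → Y
  i= 3: U-B = 19 → T
  i= 4: B-W =  5 → F
  i= 5: C-V =  7 → H
  i= 6: T-M =  7 → H
  i= 7: L-B = 10 → K
  i= 8: R-G = 11 → L
  i= 9: T-W = 23 → X
  i=10: B-D = 24 → Y
  i=11: N-U = 19 → T
  i=12: W-R =  5 → F
  i=13: C-V =  7 → H
  i=14: E-X =  7 → H
  i=15: N-D = 10 → K
  i=16: V-K = 11 → L
  i=17: Y-B = 23 → X
  i=18: Y-A = 24 → Y
  i=19: J-Q = 19 → T
  i=20: D-Y =  5 → F
  i=21: T-M =  7 → H
  i=22: P-I =  7 → H
  i=23: T-J = 10 → K
  i=24: K-Z = 11 → L
  i=25: W-Z = 23 → X
  i=26: R-T = 24 → Y
  i=27: I-P = 19 → T
  i=28: Y-T =  5 → F
  i=29: T-M =  7 → H
  i=30: M-F =  7 → H
  i=31: T-J = 10 → K
  i=32: I-X = 11 → L
  i=33: L-O = 23 → X
  i=34: N-P = 24 → Y
  i=35: B-I = 19 → T
  i=36: Y-T =  5 → F
  i=37: N-G =  7 → H
  i=38: D-W =  7 → H
  shifts repeat with period 8: LXYTFHHK

LXYTFHHK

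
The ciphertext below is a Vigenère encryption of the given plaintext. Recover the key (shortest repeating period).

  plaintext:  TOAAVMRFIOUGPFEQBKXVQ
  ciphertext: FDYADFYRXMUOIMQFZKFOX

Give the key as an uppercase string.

MPYAITH

  i= 0: F-T = 12 → M
  i= 1: D-O = 15 → P
  i= 2: Y-A = 24 → Y
  i= 3: A-A =  0 → A
  i= 4: D-V =  8 → I
  i= 5: F-M = 19 → T
  i= 6: Y-R =  7 → H
  i= 7: R-F = 12 → M
  i= 8: X-I = 15 → P
  i= 9: M-O = 24 → Y
  i=10: U-U =  0 → A
  i=11: O-G =  8 → I
  i=12: I-P = 19 → T
  i=13: M-F =  7 → H
  i=14: Q-E = 12 → M
  i=15: F-Q = 15 → P
  i=16: Z-B = 24 → Y
  i=17: K-K =  0 → A
  i=18: F-X =  8 → I
  i=19: O-V = 19 → T
  i=20: X-Q =  7 → H
  shifts repeat with period 7: MPYAITH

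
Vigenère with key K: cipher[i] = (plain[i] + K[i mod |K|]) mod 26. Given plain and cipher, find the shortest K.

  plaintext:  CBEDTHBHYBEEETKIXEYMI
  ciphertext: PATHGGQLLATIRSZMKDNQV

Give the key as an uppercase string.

NZPE

  i= 0: P-C = 13 → N
  i= 1: A-B = 25 → Z
  i= 2: T-E = 15 → P
  i= 3: H-D =  4 → E
  i= 4: G-T = 13 → N
  i= 5: G-H = 25 → Z
  i= 6: Q-B = 15 → P
  i= 7: L-H =  4 → E
  i= 8: L-Y = 13 → N
  i= 9: A-B = 25 → Z
  i=10: T-E = 15 → P
  i=11: I-E =  4 → E
  i=12: R-E = 13 → N
  i=13: S-T = 25 → Z
  i=14: Z-K = 15 → P
  i=15: M-I =  4 → E
  i=16: K-X = 13 → N
  i=17: D-E = 25 → Z
  i=18: N-Y = 15 → P
  i=19: Q-M =  4 → E
  i=20: V-I = 13 → N
  shifts repeat with period 4: NZPE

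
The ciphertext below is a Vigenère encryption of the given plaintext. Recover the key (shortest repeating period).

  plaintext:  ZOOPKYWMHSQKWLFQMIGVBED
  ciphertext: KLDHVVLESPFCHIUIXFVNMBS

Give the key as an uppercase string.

  i= 0: K-Z = 11 → L
  i= 1: L-O = 23 → X
  i= 2: D-O = 15 → P
  i= 3: H-P = 18 → S
  i= 4: V-K = 11 → L
  i= 5: V-Y = 23 → X
  i= 6: L-W = 15 → P
  i= 7: E-M = 18 → S
  i= 8: S-H = 11 → L
  i= 9: P-S = 23 → X
  i=10: F-Q = 15 → P
  i=11: C-K = 18 → S
  i=12: H-W = 11 → L
  i=13: I-L = 23 → X
  i=14: U-F = 15 → P
  i=15: I-Q = 18 → S
  i=16: X-M = 11 → L
  i=17: F-I = 23 → X
  i=18: V-G = 15 → P
  i=19: N-V = 18 → S
  i=20: M-B = 11 → L
  i=21: B-E = 23 → X
  i=22: S-D = 15 → P
  shifts repeat with period 4: LXPS

LXPS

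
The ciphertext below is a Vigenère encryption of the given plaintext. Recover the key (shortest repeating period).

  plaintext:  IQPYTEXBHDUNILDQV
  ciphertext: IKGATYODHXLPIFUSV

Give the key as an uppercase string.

AURC

  i= 0: I-I =  0 → A
  i= 1: K-Q = 20 → U
  i= 2: G-P = 17 → R
  i= 3: A-Y =  2 → C
  i= 4: T-T =  0 → A
  i= 5: Y-E = 20 → U
  i= 6: O-X = 17 → R
  i= 7: D-B =  2 → C
  i= 8: H-H =  0 → A
  i= 9: X-D = 20 → U
  i=10: L-U = 17 → R
  i=11: P-N =  2 → C
  i=12: I-I =  0 → A
  i=13: F-L = 20 → U
  i=14: U-D = 17 → R
  i=15: S-Q =  2 → C
  i=16: V-V =  0 → A
  shifts repeat with period 4: AURC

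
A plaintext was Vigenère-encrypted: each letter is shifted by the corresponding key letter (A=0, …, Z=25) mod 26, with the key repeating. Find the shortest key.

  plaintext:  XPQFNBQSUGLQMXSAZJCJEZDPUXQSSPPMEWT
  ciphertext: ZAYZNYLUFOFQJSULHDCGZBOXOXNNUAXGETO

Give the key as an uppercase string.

  i= 0: Z-X =  2 → C
  i= 1: A-P = 11 → L
  i= 2: Y-Q =  8 → I
  i= 3: Z-F = 20 → U
  i= 4: N-N =  0 → A
  i= 5: Y-B = 23 → X
  i= 6: L-Q = 21 → V
  i= 7: U-S =  2 → C
  i= 8: F-U = 11 → L
  i= 9: O-G =  8 → I
  i=10: F-L = 20 → U
  i=11: Q-Q =  0 → A
  i=12: J-M = 23 → X
  i=13: S-X = 21 → V
  i=14: U-S =  2 → C
  i=15: L-A = 11 → L
  i=16: H-Z =  8 → I
  i=17: D-J = 20 → U
  i=18: C-C =  0 → A
  i=19: G-J = 23 → X
  i=20: Z-E = 21 → V
  i=21: B-Z =  2 → C
  i=22: O-D = 11 → L
  i=23: X-P =  8 → I
  i=24: O-U = 20 → U
  i=25: X-X =  0 → A
  i=26: N-Q = 23 → X
  i=27: N-S = 21 → V
  i=28: U-S =  2 → C
  i=29: A-P = 11 → L
  i=30: X-P =  8 → I
  i=31: G-M = 20 → U
  i=32: E-E =  0 → A
  i=33: T-W = 23 → X
  i=34: O-T = 21 → V
  shifts repeat with period 7: CLIUAXV

CLIUAXV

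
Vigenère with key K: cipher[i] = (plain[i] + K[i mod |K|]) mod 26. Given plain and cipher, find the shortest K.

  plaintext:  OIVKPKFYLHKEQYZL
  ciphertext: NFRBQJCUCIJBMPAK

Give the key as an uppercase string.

  i= 0: N-O = 25 → Z
  i= 1: F-I = 23 → X
  i= 2: R-V = 22 → W
  i= 3: B-K = 17 → R
  i= 4: Q-P =  1 → B
  i= 5: J-K = 25 → Z
  i= 6: C-F = 23 → X
  i= 7: U-Y = 22 → W
  i= 8: C-L = 17 → R
  i= 9: I-H =  1 → B
  i=10: J-K = 25 → Z
  i=11: B-E = 23 → X
  i=12: M-Q = 22 → W
  i=13: P-Y = 17 → R
  i=14: A-Z =  1 → B
  i=15: K-L = 25 → Z
  shifts repeat with period 5: ZXWRB

ZXWRB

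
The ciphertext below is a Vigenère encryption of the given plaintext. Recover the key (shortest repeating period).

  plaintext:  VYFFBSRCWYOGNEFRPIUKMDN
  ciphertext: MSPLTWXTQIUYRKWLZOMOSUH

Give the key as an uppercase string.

RUKGSEG

  i= 0: M-V = 17 → R
  i= 1: S-Y = 20 → U
  i= 2: P-F = 10 → K
  i= 3: L-F =  6 → G
  i= 4: T-B = 18 → S
  i= 5: W-S =  4 → E
  i= 6: X-R =  6 → G
  i= 7: T-C = 17 → R
  i= 8: Q-W = 20 → U
  i= 9: I-Y = 10 → K
  i=10: U-O =  6 → G
  i=11: Y-G = 18 → S
  i=12: R-N =  4 → E
  i=13: K-E =  6 → G
  i=14: W-F = 17 → R
  i=15: L-R = 20 → U
  i=16: Z-P = 10 → K
  i=17: O-I =  6 → G
  i=18: M-U = 18 → S
  i=19: O-K =  4 → E
  i=20: S-M =  6 → G
  i=21: U-D = 17 → R
  i=22: H-N = 20 → U
  shifts repeat with period 7: RUKGSEG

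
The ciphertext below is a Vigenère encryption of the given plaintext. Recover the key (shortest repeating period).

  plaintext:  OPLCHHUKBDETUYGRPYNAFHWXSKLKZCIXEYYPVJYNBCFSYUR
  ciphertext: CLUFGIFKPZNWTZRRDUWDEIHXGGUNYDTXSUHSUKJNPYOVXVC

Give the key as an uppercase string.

OWJDZBLA

  i= 0: C-O = 14 → O
  i= 1: L-P = 22 → W
  i= 2: U-L =  9 → J
  i= 3: F-C =  3 → D
  i= 4: G-H = 25 → Z
  i= 5: I-H =  1 → B
  i= 6: F-U = 11 → L
  i= 7: K-K =  0 → A
  i= 8: P-B = 14 → O
  i= 9: Z-D = 22 → W
  i=10: N-E =  9 → J
  i=11: W-T =  3 → D
  i=12: T-U = 25 → Z
  i=13: Z-Y =  1 → B
  i=14: R-G = 11 → L
  i=15: R-R =  0 → A
  i=16: D-P = 14 → O
  i=17: U-Y = 22 → W
  i=18: W-N =  9 → J
  i=19: D-A =  3 → D
  i=20: E-F = 25 → Z
  i=21: I-H =  1 → B
  i=22: H-W = 11 → L
  i=23: X-X =  0 → A
  i=24: G-S = 14 → O
  i=25: G-K = 22 → W
  i=26: U-L =  9 → J
  i=27: N-K =  3 → D
  i=28: Y-Z = 25 → Z
  i=29: D-C =  1 → B
  i=30: T-I = 11 → L
  i=31: X-X =  0 → A
  i=32: S-E = 14 → O
  i=33: U-Y = 22 → W
  i=34: H-Y =  9 → J
  i=35: S-P =  3 → D
  i=36: U-V = 25 → Z
  i=37: K-J =  1 → B
  i=38: J-Y = 11 → L
  i=39: N-N =  0 → A
  i=40: P-B = 14 → O
  i=41: Y-C = 22 → W
  i=42: O-F =  9 → J
  i=43: V-S =  3 → D
  i=44: X-Y = 25 → Z
  i=45: V-U =  1 → B
  i=46: C-R = 11 → L
  shifts repeat with period 8: OWJDZBLA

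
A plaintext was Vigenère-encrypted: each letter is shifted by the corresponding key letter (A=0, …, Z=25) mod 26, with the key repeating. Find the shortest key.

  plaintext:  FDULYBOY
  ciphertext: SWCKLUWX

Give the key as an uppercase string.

NTIZ

  i= 0: S-F = 13 → N
  i= 1: W-D = 19 → T
  i= 2: C-U =  8 → I
  i= 3: K-L = 25 → Z
  i= 4: L-Y = 13 → N
  i= 5: U-B = 19 → T
  i= 6: W-O =  8 → I
  i= 7: X-Y = 25 → Z
  shifts repeat with period 4: NTIZ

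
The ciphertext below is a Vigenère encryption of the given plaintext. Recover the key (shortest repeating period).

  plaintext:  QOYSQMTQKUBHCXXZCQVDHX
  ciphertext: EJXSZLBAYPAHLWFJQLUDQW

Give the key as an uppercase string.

  i= 0: E-Q = 14 → O
  i= 1: J-O = 21 → V
  i= 2: X-Y = 25 → Z
  i= 3: S-S =  0 → A
  i= 4: Z-Q =  9 → J
  i= 5: L-M = 25 → Z
  i= 6: B-T =  8 → I
  i= 7: A-Q = 10 → K
  i= 8: Y-K = 14 → O
  i= 9: P-U = 21 → V
  i=10: A-B = 25 → Z
  i=11: H-H =  0 → A
  i=12: L-C =  9 → J
  i=13: W-X = 25 → Z
  i=14: F-X =  8 → I
  i=15: J-Z = 10 → K
  i=16: Q-C = 14 → O
  i=17: L-Q = 21 → V
  i=18: U-V = 25 → Z
  i=19: D-D =  0 → A
  i=20: Q-H =  9 → J
  i=21: W-X = 25 → Z
  shifts repeat with period 8: OVZAJZIK

OVZAJZIK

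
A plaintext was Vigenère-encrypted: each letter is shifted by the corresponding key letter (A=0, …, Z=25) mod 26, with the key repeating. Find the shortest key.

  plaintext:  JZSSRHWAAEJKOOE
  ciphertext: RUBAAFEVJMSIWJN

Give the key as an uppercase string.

  i= 0: R-J =  8 → I
  i= 1: U-Z = 21 → V
  i= 2: B-S =  9 → J
  i= 3: A-S =  8 → I
  i= 4: A-R =  9 → J
  i= 5: F-H = 24 → Y
  i= 6: E-W =  8 → I
  i= 7: V-A = 21 → V
  i= 8: J-A =  9 → J
  i= 9: M-E =  8 → I
  i=10: S-J =  9 → J
  i=11: I-K = 24 → Y
  i=12: W-O =  8 → I
  i=13: J-O = 21 → V
  i=14: N-E =  9 → J
  shifts repeat with period 6: IVJIJY

IVJIJY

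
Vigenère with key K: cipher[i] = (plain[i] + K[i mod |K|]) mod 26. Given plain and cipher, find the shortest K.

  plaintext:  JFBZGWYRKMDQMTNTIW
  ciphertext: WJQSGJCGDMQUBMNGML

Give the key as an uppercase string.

  i= 0: W-J = 13 → N
  i= 1: J-F =  4 → E
  i= 2: Q-B = 15 → P
  i= 3: S-Z = 19 → T
  i= 4: G-G =  0 → A
  i= 5: J-W = 13 → N
  i= 6: C-Y =  4 → E
  i= 7: G-R = 15 → P
  i= 8: D-K = 19 → T
  i= 9: M-M =  0 → A
  i=10: Q-D = 13 → N
  i=11: U-Q =  4 → E
  i=12: B-M = 15 → P
  i=13: M-T = 19 → T
  i=14: N-N =  0 → A
  i=15: G-T = 13 → N
  i=16: M-I =  4 → E
  i=17: L-W = 15 → P
  shifts repeat with period 5: NEPTA

NEPTA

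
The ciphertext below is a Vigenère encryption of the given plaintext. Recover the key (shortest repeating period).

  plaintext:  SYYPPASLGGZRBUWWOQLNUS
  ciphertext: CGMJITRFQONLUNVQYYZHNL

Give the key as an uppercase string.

  i= 0: C-S = 10 → K
  i= 1: G-Y =  8 → I
  i= 2: M-Y = 14 → O
  i= 3: J-P = 20 → U
  i= 4: I-P = 19 → T
  i= 5: T-A = 19 → T
  i= 6: R-S = 25 → Z
  i= 7: F-L = 20 → U
  i= 8: Q-G = 10 → K
  i= 9: O-G =  8 → I
  i=10: N-Z = 14 → O
  i=11: L-R = 20 → U
  i=12: U-B = 19 → T
  i=13: N-U = 19 → T
  i=14: V-W = 25 → Z
  i=15: Q-W = 20 → U
  i=16: Y-O = 10 → K
  i=17: Y-Q =  8 → I
  i=18: Z-L = 14 → O
  i=19: H-N = 20 → U
  i=20: N-U = 19 → T
  i=21: L-S = 19 → T
  shifts repeat with period 8: KIOUTTZU

KIOUTTZU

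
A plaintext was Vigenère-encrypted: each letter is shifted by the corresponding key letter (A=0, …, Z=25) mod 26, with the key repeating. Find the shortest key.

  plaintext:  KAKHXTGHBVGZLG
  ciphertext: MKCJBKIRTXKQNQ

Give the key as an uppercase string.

  i= 0: M-K =  2 → C
  i= 1: K-A = 10 → K
  i= 2: C-K = 18 → S
  i= 3: J-H =  2 → C
  i= 4: B-X =  4 → E
  i= 5: K-T = 17 → R
  i= 6: I-G =  2 → C
  i= 7: R-H = 10 → K
  i= 8: T-B = 18 → S
  i= 9: X-V =  2 → C
  i=10: K-G =  4 → E
  i=11: Q-Z = 17 → R
  i=12: N-L =  2 → C
  i=13: Q-G = 10 → K
  shifts repeat with period 6: CKSCER

CKSCER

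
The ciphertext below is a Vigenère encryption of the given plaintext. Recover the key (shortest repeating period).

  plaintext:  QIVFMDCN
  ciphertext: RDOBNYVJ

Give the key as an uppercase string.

BVTW

  i= 0: R-Q =  1 → B
  i= 1: D-I = 21 → V
  i= 2: O-V = 19 → T
  i= 3: B-F = 22 → W
  i= 4: N-M =  1 → B
  i= 5: Y-D = 21 → V
  i= 6: V-C = 19 → T
  i= 7: J-N = 22 → W
  shifts repeat with period 4: BVTW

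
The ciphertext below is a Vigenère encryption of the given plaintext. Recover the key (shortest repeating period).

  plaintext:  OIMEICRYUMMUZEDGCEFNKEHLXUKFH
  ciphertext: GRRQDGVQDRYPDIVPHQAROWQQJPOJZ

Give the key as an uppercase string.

SJFMVEE

  i= 0: G-O = 18 → S
  i= 1: R-I =  9 → J
  i= 2: R-M =  5 → F
  i= 3: Q-E = 12 → M
  i= 4: D-I = 21 → V
  i= 5: G-C =  4 → E
  i= 6: V-R =  4 → E
  i= 7: Q-Y = 18 → S
  i= 8: D-U =  9 → J
  i= 9: R-M =  5 → F
  i=10: Y-M = 12 → M
  i=11: P-U = 21 → V
  i=12: D-Z =  4 → E
  i=13: I-E =  4 → E
  i=14: V-D = 18 → S
  i=15: P-G =  9 → J
  i=16: H-C =  5 → F
  i=17: Q-E = 12 → M
  i=18: A-F = 21 → V
  i=19: R-N =  4 → E
  i=20: O-K =  4 → E
  i=21: W-E = 18 → S
  i=22: Q-H =  9 → J
  i=23: Q-L =  5 → F
  i=24: J-X = 12 → M
  i=25: P-U = 21 → V
  i=26: O-K =  4 → E
  i=27: J-F =  4 → E
  i=28: Z-H = 18 → S
  shifts repeat with period 7: SJFMVEE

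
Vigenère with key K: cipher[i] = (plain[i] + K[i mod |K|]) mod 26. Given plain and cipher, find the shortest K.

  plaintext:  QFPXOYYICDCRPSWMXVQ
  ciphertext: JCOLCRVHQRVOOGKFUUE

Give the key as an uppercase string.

TXZOO

  i= 0: J-Q = 19 → T
  i= 1: C-F = 23 → X
  i= 2: O-P = 25 → Z
  i= 3: L-X = 14 → O
  i= 4: C-O = 14 → O
  i= 5: R-Y = 19 → T
  i= 6: V-Y = 23 → X
  i= 7: H-I = 25 → Z
  i= 8: Q-C = 14 → O
  i= 9: R-D = 14 → O
  i=10: V-C = 19 → T
  i=11: O-R = 23 → X
  i=12: O-P = 25 → Z
  i=13: G-S = 14 → O
  i=14: K-W = 14 → O
  i=15: F-M = 19 → T
  i=16: U-X = 23 → X
  i=17: U-V = 25 → Z
  i=18: E-Q = 14 → O
  shifts repeat with period 5: TXZOO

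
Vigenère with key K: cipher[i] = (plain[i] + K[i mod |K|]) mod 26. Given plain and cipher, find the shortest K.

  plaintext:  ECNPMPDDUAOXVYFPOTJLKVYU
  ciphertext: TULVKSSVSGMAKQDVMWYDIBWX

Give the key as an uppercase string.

  i= 0: T-E = 15 → P
  i= 1: U-C = 18 → S
  i= 2: L-N = 24 → Y
  i= 3: V-P =  6 → G
  i= 4: K-M = 24 → Y
  i= 5: S-P =  3 → D
  i= 6: S-D = 15 → P
  i= 7: V-D = 18 → S
  i= 8: S-U = 24 → Y
  i= 9: G-A =  6 → G
  i=10: M-O = 24 → Y
  i=11: A-X =  3 → D
  i=12: K-V = 15 → P
  i=13: Q-Y = 18 → S
  i=14: D-F = 24 → Y
  i=15: V-P =  6 → G
  i=16: M-O = 24 → Y
  i=17: W-T =  3 → D
  i=18: Y-J = 15 → P
  i=19: D-L = 18 → S
  i=20: I-K = 24 → Y
  i=21: B-V =  6 → G
  i=22: W-Y = 24 → Y
  i=23: X-U =  3 → D
  shifts repeat with period 6: PSYGYD

PSYGYD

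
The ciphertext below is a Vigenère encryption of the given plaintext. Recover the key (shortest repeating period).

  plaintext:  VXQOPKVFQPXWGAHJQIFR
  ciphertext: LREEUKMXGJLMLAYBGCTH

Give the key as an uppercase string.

QUOQFARS

  i= 0: L-V = 16 → Q
  i= 1: R-X = 20 → U
  i= 2: E-Q = 14 → O
  i= 3: E-O = 16 → Q
  i= 4: U-P =  5 → F
  i= 5: K-K =  0 → A
  i= 6: M-V = 17 → R
  i= 7: X-F = 18 → S
  i= 8: G-Q = 16 → Q
  i= 9: J-P = 20 → U
  i=10: L-X = 14 → O
  i=11: M-W = 16 → Q
  i=12: L-G =  5 → F
  i=13: A-A =  0 → A
  i=14: Y-H = 17 → R
  i=15: B-J = 18 → S
  i=16: G-Q = 16 → Q
  i=17: C-I = 20 → U
  i=18: T-F = 14 → O
  i=19: H-R = 16 → Q
  shifts repeat with period 8: QUOQFARS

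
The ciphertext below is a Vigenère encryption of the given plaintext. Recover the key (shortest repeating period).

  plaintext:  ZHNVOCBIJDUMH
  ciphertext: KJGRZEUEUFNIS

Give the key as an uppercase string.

  i= 0: K-Z = 11 → L
  i= 1: J-H =  2 → C
  i= 2: G-N = 19 → T
  i= 3: R-V = 22 → W
  i= 4: Z-O = 11 → L
  i= 5: E-C =  2 → C
  i= 6: U-B = 19 → T
  i= 7: E-I = 22 → W
  i= 8: U-J = 11 → L
  i= 9: F-D =  2 → C
  i=10: N-U = 19 → T
  i=11: I-M = 22 → W
  i=12: S-H = 11 → L
  shifts repeat with period 4: LCTW

LCTW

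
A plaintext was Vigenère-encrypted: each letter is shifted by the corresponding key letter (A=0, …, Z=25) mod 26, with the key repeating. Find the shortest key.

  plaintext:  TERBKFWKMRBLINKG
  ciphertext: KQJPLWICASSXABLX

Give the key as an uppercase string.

RMSOB

  i= 0: K-T = 17 → R
  i= 1: Q-E = 12 → M
  i= 2: J-R = 18 → S
  i= 3: P-B = 14 → O
  i= 4: L-K =  1 → B
  i= 5: W-F = 17 → R
  i= 6: I-W = 12 → M
  i= 7: C-K = 18 → S
  i= 8: A-M = 14 → O
  i= 9: S-R =  1 → B
  i=10: S-B = 17 → R
  i=11: X-L = 12 → M
  i=12: A-I = 18 → S
  i=13: B-N = 14 → O
  i=14: L-K =  1 → B
  i=15: X-G = 17 → R
  shifts repeat with period 5: RMSOB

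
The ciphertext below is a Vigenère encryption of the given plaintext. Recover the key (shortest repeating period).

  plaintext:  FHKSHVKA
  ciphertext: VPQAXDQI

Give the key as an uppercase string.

QIGI

  i= 0: V-F = 16 → Q
  i= 1: P-H =  8 → I
  i= 2: Q-K =  6 → G
  i= 3: A-S =  8 → I
  i= 4: X-H = 16 → Q
  i= 5: D-V =  8 → I
  i= 6: Q-K =  6 → G
  i= 7: I-A =  8 → I
  shifts repeat with period 4: QIGI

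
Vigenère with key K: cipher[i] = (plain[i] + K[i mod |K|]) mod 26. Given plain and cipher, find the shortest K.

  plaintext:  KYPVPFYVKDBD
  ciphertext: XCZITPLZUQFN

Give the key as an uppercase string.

  i= 0: X-K = 13 → N
  i= 1: C-Y =  4 → E
  i= 2: Z-P = 10 → K
  i= 3: I-V = 13 → N
  i= 4: T-P =  4 → E
  i= 5: P-F = 10 → K
  i= 6: L-Y = 13 → N
  i= 7: Z-V =  4 → E
  i= 8: U-K = 10 → K
  i= 9: Q-D = 13 → N
  i=10: F-B =  4 → E
  i=11: N-D = 10 → K
  shifts repeat with period 3: NEK

NEK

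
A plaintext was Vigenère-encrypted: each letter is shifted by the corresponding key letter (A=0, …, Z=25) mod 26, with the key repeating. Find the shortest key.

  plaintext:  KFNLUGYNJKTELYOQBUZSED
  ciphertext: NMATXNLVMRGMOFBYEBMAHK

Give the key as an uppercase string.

DHNI

  i= 0: N-K =  3 → D
  i= 1: M-F =  7 → H
  i= 2: A-N = 13 → N
  i= 3: T-L =  8 → I
  i= 4: X-U =  3 → D
  i= 5: N-G =  7 → H
  i= 6: L-Y = 13 → N
  i= 7: V-N =  8 → I
  i= 8: M-J =  3 → D
  i= 9: R-K =  7 → H
  i=10: G-T = 13 → N
  i=11: M-E =  8 → I
  i=12: O-L =  3 → D
  i=13: F-Y =  7 → H
  i=14: B-O = 13 → N
  i=15: Y-Q =  8 → I
  i=16: E-B =  3 → D
  i=17: B-U =  7 → H
  i=18: M-Z = 13 → N
  i=19: A-S =  8 → I
  i=20: H-E =  3 → D
  i=21: K-D =  7 → H
  shifts repeat with period 4: DHNI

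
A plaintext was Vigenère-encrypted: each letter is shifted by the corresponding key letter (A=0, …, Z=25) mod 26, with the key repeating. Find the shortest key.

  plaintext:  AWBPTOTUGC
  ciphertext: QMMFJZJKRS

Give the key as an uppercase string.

QQL

  i= 0: Q-A = 16 → Q
  i= 1: M-W = 16 → Q
  i= 2: M-B = 11 → L
  i= 3: F-P = 16 → Q
  i= 4: J-T = 16 → Q
  i= 5: Z-O = 11 → L
  i= 6: J-T = 16 → Q
  i= 7: K-U = 16 → Q
  i= 8: R-G = 11 → L
  i= 9: S-C = 16 → Q
  shifts repeat with period 3: QQL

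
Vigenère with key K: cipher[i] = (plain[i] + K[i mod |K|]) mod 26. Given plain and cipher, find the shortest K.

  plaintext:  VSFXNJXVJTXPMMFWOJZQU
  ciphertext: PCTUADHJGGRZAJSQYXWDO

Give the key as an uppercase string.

UKOXN

  i= 0: P-V = 20 → U
  i= 1: C-S = 10 → K
  i= 2: T-F = 14 → O
  i= 3: U-X = 23 → X
  i= 4: A-N = 13 → N
  i= 5: D-J = 20 → U
  i= 6: H-X = 10 → K
  i= 7: J-V = 14 → O
  i= 8: G-J = 23 → X
  i= 9: G-T = 13 → N
  i=10: R-X = 20 → U
  i=11: Z-P = 10 → K
  i=12: A-M = 14 → O
  i=13: J-M = 23 → X
  i=14: S-F = 13 → N
  i=15: Q-W = 20 → U
  i=16: Y-O = 10 → K
  i=17: X-J = 14 → O
  i=18: W-Z = 23 → X
  i=19: D-Q = 13 → N
  i=20: O-U = 20 → U
  shifts repeat with period 5: UKOXN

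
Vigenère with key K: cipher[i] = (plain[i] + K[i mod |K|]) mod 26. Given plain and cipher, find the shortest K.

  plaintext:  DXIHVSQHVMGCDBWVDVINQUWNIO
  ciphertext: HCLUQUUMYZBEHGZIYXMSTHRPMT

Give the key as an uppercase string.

EFDNVC

  i= 0: H-D =  4 → E
  i= 1: C-X =  5 → F
  i= 2: L-I =  3 → D
  i= 3: U-H = 13 → N
  i= 4: Q-V = 21 → V
  i= 5: U-S =  2 → C
  i= 6: U-Q =  4 → E
  i= 7: M-H =  5 → F
  i= 8: Y-V =  3 → D
  i= 9: Z-M = 13 → N
  i=10: B-G = 21 → V
  i=11: E-C =  2 → C
  i=12: H-D =  4 → E
  i=13: G-B =  5 → F
  i=14: Z-W =  3 → D
  i=15: I-V = 13 → N
  i=16: Y-D = 21 → V
  i=17: X-V =  2 → C
  i=18: M-I =  4 → E
  i=19: S-N =  5 → F
  i=20: T-Q =  3 → D
  i=21: H-U = 13 → N
  i=22: R-W = 21 → V
  i=23: P-N =  2 → C
  i=24: M-I =  4 → E
  i=25: T-O =  5 → F
  shifts repeat with period 6: EFDNVC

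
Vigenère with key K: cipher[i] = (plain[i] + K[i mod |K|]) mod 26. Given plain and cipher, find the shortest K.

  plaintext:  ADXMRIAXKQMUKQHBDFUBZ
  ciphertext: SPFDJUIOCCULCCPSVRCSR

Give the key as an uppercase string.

  i= 0: S-A = 18 → S
  i= 1: P-D = 12 → M
  i= 2: F-X =  8 → I
  i= 3: D-M = 17 → R
  i= 4: J-R = 18 → S
  i= 5: U-I = 12 → M
  i= 6: I-A =  8 → I
  i= 7: O-X = 17 → R
  i= 8: C-K = 18 → S
  i= 9: C-Q = 12 → M
  i=10: U-M =  8 → I
  i=11: L-U = 17 → R
  i=12: C-K = 18 → S
  i=13: C-Q = 12 → M
  i=14: P-H =  8 → I
  i=15: S-B = 17 → R
  i=16: V-D = 18 → S
  i=17: R-F = 12 → M
  i=18: C-U =  8 → I
  i=19: S-B = 17 → R
  i=20: R-Z = 18 → S
  shifts repeat with period 4: SMIR

SMIR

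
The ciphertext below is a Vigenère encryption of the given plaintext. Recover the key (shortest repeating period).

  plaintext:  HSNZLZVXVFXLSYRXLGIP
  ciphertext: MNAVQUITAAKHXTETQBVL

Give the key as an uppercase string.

  i= 0: M-H =  5 → F
  i= 1: N-S = 21 → V
  i= 2: A-N = 13 → N
  i= 3: V-Z = 22 → W
  i= 4: Q-L =  5 → F
  i= 5: U-Z = 21 → V
  i= 6: I-V = 13 → N
  i= 7: T-X = 22 → W
  i= 8: A-V =  5 → F
  i= 9: A-F = 21 → V
  i=10: K-X = 13 → N
  i=11: H-L = 22 → W
  i=12: X-S =  5 → F
  i=13: T-Y = 21 → V
  i=14: E-R = 13 → N
  i=15: T-X = 22 → W
  i=16: Q-L =  5 → F
  i=17: B-G = 21 → V
  i=18: V-I = 13 → N
  i=19: L-P = 22 → W
  shifts repeat with period 4: FVNW

FVNW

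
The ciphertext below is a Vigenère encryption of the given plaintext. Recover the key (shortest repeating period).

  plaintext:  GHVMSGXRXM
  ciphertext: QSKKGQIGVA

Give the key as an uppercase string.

  i= 0: Q-G = 10 → K
  i= 1: S-H = 11 → L
  i= 2: K-V = 15 → P
  i= 3: K-M = 24 → Y
  i= 4: G-S = 14 → O
  i= 5: Q-G = 10 → K
  i= 6: I-X = 11 → L
  i= 7: G-R = 15 → P
  i= 8: V-X = 24 → Y
  i= 9: A-M = 14 → O
  shifts repeat with period 5: KLPYO

KLPYO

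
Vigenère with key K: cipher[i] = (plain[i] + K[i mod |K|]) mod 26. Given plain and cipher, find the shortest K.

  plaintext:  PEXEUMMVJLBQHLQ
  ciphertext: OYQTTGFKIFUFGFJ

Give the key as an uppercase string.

  i= 0: O-P = 25 → Z
  i= 1: Y-E = 20 → U
  i= 2: Q-X = 19 → T
  i= 3: T-E = 15 → P
  i= 4: T-U = 25 → Z
  i= 5: G-M = 20 → U
  i= 6: F-M = 19 → T
  i= 7: K-V = 15 → P
  i= 8: I-J = 25 → Z
  i= 9: F-L = 20 → U
  i=10: U-B = 19 → T
  i=11: F-Q = 15 → P
  i=12: G-H = 25 → Z
  i=13: F-L = 20 → U
  i=14: J-Q = 19 → T
  shifts repeat with period 4: ZUTP

ZUTP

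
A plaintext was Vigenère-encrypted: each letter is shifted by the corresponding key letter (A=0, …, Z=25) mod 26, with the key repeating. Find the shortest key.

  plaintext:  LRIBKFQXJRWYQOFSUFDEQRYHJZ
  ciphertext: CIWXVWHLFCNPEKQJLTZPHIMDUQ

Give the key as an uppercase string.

  i= 0: C-L = 17 → R
  i= 1: I-R = 17 → R
  i= 2: W-I = 14 → O
  i= 3: X-B = 22 → W
  i= 4: V-K = 11 → L
  i= 5: W-F = 17 → R
  i= 6: H-Q = 17 → R
  i= 7: L-X = 14 → O
  i= 8: F-J = 22 → W
  i= 9: C-R = 11 → L
  i=10: N-W = 17 → R
  i=11: P-Y = 17 → R
  i=12: E-Q = 14 → O
  i=13: K-O = 22 → W
  i=14: Q-F = 11 → L
  i=15: J-S = 17 → R
  i=16: L-U = 17 → R
  i=17: T-F = 14 → O
  i=18: Z-D = 22 → W
  i=19: P-E = 11 → L
  i=20: H-Q = 17 → R
  i=21: I-R = 17 → R
  i=22: M-Y = 14 → O
  i=23: D-H = 22 → W
  i=24: U-J = 11 → L
  i=25: Q-Z = 17 → R
  shifts repeat with period 5: RROWL

RROWL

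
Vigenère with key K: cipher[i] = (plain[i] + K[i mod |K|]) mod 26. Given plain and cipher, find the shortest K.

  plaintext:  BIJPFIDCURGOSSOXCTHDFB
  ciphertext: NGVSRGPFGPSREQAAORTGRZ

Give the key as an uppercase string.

MYMD

  i= 0: N-B = 12 → M
  i= 1: G-I = 24 → Y
  i= 2: V-J = 12 → M
  i= 3: S-P =  3 → D
  i= 4: R-F = 12 → M
  i= 5: G-I = 24 → Y
  i= 6: P-D = 12 → M
  i= 7: F-C =  3 → D
  i= 8: G-U = 12 → M
  i= 9: P-R = 24 → Y
  i=10: S-G = 12 → M
  i=11: R-O =  3 → D
  i=12: E-S = 12 → M
  i=13: Q-S = 24 → Y
  i=14: A-O = 12 → M
  i=15: A-X =  3 → D
  i=16: O-C = 12 → M
  i=17: R-T = 24 → Y
  i=18: T-H = 12 → M
  i=19: G-D =  3 → D
  i=20: R-F = 12 → M
  i=21: Z-B = 24 → Y
  shifts repeat with period 4: MYMD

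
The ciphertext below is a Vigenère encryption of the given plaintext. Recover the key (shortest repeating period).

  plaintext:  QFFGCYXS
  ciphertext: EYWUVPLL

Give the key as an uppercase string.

  i= 0: E-Q = 14 → O
  i= 1: Y-F = 19 → T
  i= 2: W-F = 17 → R
  i= 3: U-G = 14 → O
  i= 4: V-C = 19 → T
  i= 5: P-Y = 17 → R
  i= 6: L-X = 14 → O
  i= 7: L-S = 19 → T
  shifts repeat with period 3: OTR

OTR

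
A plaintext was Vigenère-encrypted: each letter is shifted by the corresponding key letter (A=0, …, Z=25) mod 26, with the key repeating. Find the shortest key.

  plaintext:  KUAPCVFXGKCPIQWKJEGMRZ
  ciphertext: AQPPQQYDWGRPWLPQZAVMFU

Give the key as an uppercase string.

QWPAOVTG

  i= 0: A-K = 16 → Q
  i= 1: Q-U = 22 → W
  i= 2: P-A = 15 → P
  i= 3: P-P =  0 → A
  i= 4: Q-C = 14 → O
  i= 5: Q-V = 21 → V
  i= 6: Y-F = 19 → T
  i= 7: D-X =  6 → G
  i= 8: W-G = 16 → Q
  i= 9: G-K = 22 → W
  i=10: R-C = 15 → P
  i=11: P-P =  0 → A
  i=12: W-I = 14 → O
  i=13: L-Q = 21 → V
  i=14: P-W = 19 → T
  i=15: Q-K =  6 → G
  i=16: Z-J = 16 → Q
  i=17: A-E = 22 → W
  i=18: V-G = 15 → P
  i=19: M-M =  0 → A
  i=20: F-R = 14 → O
  i=21: U-Z = 21 → V
  shifts repeat with period 8: QWPAOVTG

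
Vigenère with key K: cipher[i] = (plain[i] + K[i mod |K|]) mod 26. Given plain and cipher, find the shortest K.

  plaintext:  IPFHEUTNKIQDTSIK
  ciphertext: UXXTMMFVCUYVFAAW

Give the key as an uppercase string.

  i= 0: U-I = 12 → M
  i= 1: X-P =  8 → I
  i= 2: X-F = 18 → S
  i= 3: T-H = 12 → M
  i= 4: M-E =  8 → I
  i= 5: M-U = 18 → S
  i= 6: F-T = 12 → M
  i= 7: V-N =  8 → I
  i= 8: C-K = 18 → S
  i= 9: U-I = 12 → M
  i=10: Y-Q =  8 → I
  i=11: V-D = 18 → S
  i=12: F-T = 12 → M
  i=13: A-S =  8 → I
  i=14: A-I = 18 → S
  i=15: W-K = 12 → M
  shifts repeat with period 3: MIS

MIS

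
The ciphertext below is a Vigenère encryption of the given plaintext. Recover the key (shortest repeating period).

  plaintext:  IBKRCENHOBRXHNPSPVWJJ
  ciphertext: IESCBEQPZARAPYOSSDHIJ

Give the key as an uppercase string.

ADILZ

  i= 0: I-I =  0 → A
  i= 1: E-B =  3 → D
  i= 2: S-K =  8 → I
  i= 3: C-R = 11 → L
  i= 4: B-C = 25 → Z
  i= 5: E-E =  0 → A
  i= 6: Q-N =  3 → D
  i= 7: P-H =  8 → I
  i= 8: Z-O = 11 → L
  i= 9: A-B = 25 → Z
  i=10: R-R =  0 → A
  i=11: A-X =  3 → D
  i=12: P-H =  8 → I
  i=13: Y-N = 11 → L
  i=14: O-P = 25 → Z
  i=15: S-S =  0 → A
  i=16: S-P =  3 → D
  i=17: D-V =  8 → I
  i=18: H-W = 11 → L
  i=19: I-J = 25 → Z
  i=20: J-J =  0 → A
  shifts repeat with period 5: ADILZ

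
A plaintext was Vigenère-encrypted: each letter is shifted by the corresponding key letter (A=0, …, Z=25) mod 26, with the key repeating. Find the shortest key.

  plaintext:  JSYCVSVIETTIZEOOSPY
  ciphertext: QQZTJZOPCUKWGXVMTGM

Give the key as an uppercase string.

  i= 0: Q-J =  7 → H
  i= 1: Q-S = 24 → Y
  i= 2: Z-Y =  1 → B
  i= 3: T-C = 17 → R
  i= 4: J-V = 14 → O
  i= 5: Z-S =  7 → H
  i= 6: O-V = 19 → T
  i= 7: P-I =  7 → H
  i= 8: C-E = 24 → Y
  i= 9: U-T =  1 → B
  i=10: K-T = 17 → R
  i=11: W-I = 14 → O
  i=12: G-Z =  7 → H
  i=13: X-E = 19 → T
  i=14: V-O =  7 → H
  i=15: M-O = 24 → Y
  i=16: T-S =  1 → B
  i=17: G-P = 17 → R
  i=18: M-Y = 14 → O
  shifts repeat with period 7: HYBROHT

HYBROHT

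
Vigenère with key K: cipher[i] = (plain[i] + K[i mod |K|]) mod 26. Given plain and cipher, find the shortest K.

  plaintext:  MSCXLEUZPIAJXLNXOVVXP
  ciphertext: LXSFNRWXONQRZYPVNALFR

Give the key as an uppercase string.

ZFQICNCY

  i= 0: L-M = 25 → Z
  i= 1: X-S =  5 → F
  i= 2: S-C = 16 → Q
  i= 3: F-X =  8 → I
  i= 4: N-L =  2 → C
  i= 5: R-E = 13 → N
  i= 6: W-U =  2 → C
  i= 7: X-Z = 24 → Y
  i= 8: O-P = 25 → Z
  i= 9: N-I =  5 → F
  i=10: Q-A = 16 → Q
  i=11: R-J =  8 → I
  i=12: Z-X =  2 → C
  i=13: Y-L = 13 → N
  i=14: P-N =  2 → C
  i=15: V-X = 24 → Y
  i=16: N-O = 25 → Z
  i=17: A-V =  5 → F
  i=18: L-V = 16 → Q
  i=19: F-X =  8 → I
  i=20: R-P =  2 → C
  shifts repeat with period 8: ZFQICNCY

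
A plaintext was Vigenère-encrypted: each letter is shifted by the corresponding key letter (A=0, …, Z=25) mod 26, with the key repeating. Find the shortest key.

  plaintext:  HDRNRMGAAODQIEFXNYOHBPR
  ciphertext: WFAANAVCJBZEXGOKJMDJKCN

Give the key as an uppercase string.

  i= 0: W-H = 15 → P
  i= 1: F-D =  2 → C
  i= 2: A-R =  9 → J
  i= 3: A-N = 13 → N
  i= 4: N-R = 22 → W
  i= 5: A-M = 14 → O
  i= 6: V-G = 15 → P
  i= 7: C-A =  2 → C
  i= 8: J-A =  9 → J
  i= 9: B-O = 13 → N
  i=10: Z-D = 22 → W
  i=11: E-Q = 14 → O
  i=12: X-I = 15 → P
  i=13: G-E =  2 → C
  i=14: O-F =  9 → J
  i=15: K-X = 13 → N
  i=16: J-N = 22 → W
  i=17: M-Y = 14 → O
  i=18: D-O = 15 → P
  i=19: J-H =  2 → C
  i=20: K-B =  9 → J
  i=21: C-P = 13 → N
  i=22: N-R = 22 → W
  shifts repeat with period 6: PCJNWO

PCJNWO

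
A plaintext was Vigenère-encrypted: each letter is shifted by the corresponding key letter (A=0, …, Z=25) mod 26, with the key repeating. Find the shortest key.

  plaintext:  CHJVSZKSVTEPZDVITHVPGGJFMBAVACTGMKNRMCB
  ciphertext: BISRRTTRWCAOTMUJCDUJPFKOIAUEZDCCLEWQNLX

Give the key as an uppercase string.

  i= 0: B-C = 25 → Z
  i= 1: I-H =  1 → B
  i= 2: S-J =  9 → J
  i= 3: R-V = 22 → W
  i= 4: R-S = 25 → Z
  i= 5: T-Z = 20 → U
  i= 6: T-K =  9 → J
  i= 7: R-S = 25 → Z
  i= 8: W-V =  1 → B
  i= 9: C-T =  9 → J
  i=10: A-E = 22 → W
  i=11: O-P = 25 → Z
  i=12: T-Z = 20 → U
  i=13: M-D =  9 → J
  i=14: U-V = 25 → Z
  i=15: J-I =  1 → B
  i=16: C-T =  9 → J
  i=17: D-H = 22 → W
  i=18: U-V = 25 → Z
  i=19: J-P = 20 → U
  i=20: P-G =  9 → J
  i=21: F-G = 25 → Z
  i=22: K-J =  1 → B
  i=23: O-F =  9 → J
  i=24: I-M = 22 → W
  i=25: A-B = 25 → Z
  i=26: U-A = 20 → U
  i=27: E-V =  9 → J
  i=28: Z-A = 25 → Z
  i=29: D-C =  1 → B
  i=30: C-T =  9 → J
  i=31: C-G = 22 → W
  i=32: L-M = 25 → Z
  i=33: E-K = 20 → U
  i=34: W-N =  9 → J
  i=35: Q-R = 25 → Z
  i=36: N-M =  1 → B
  i=37: L-C =  9 → J
  i=38: X-B = 22 → W
  shifts repeat with period 7: ZBJWZUJ

ZBJWZUJ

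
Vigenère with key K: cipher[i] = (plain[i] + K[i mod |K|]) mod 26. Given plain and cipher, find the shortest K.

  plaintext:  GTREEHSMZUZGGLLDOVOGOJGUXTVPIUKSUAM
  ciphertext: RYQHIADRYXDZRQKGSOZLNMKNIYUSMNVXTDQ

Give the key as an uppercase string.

  i= 0: R-G = 11 → L
  i= 1: Y-T =  5 → F
  i= 2: Q-R = 25 → Z
  i= 3: H-E =  3 → D
  i= 4: I-E =  4 → E
  i= 5: A-H = 19 → T
  i= 6: D-S = 11 → L
  i= 7: R-M =  5 → F
  i= 8: Y-Z = 25 → Z
  i= 9: X-U =  3 → D
  i=10: D-Z =  4 → E
  i=11: Z-G = 19 → T
  i=12: R-G = 11 → L
  i=13: Q-L =  5 → F
  i=14: K-L = 25 → Z
  i=15: G-D =  3 → D
  i=16: S-O =  4 → E
  i=17: O-V = 19 → T
  i=18: Z-O = 11 → L
  i=19: L-G =  5 → F
  i=20: N-O = 25 → Z
  i=21: M-J =  3 → D
  i=22: K-G =  4 → E
  i=23: N-U = 19 → T
  i=24: I-X = 11 → L
  i=25: Y-T =  5 → F
  i=26: U-V = 25 → Z
  i=27: S-P =  3 → D
  i=28: M-I =  4 → E
  i=29: N-U = 19 → T
  i=30: V-K = 11 → L
  i=31: X-S =  5 → F
  i=32: T-U = 25 → Z
  i=33: D-A =  3 → D
  i=34: Q-M =  4 → E
  shifts repeat with period 6: LFZDET

LFZDET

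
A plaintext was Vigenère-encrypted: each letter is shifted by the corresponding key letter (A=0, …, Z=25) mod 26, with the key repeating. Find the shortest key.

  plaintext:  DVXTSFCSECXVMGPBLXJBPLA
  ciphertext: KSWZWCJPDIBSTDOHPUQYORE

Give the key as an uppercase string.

  i= 0: K-D =  7 → H
  i= 1: S-V = 23 → X
  i= 2: W-X = 25 → Z
  i= 3: Z-T =  6 → G
  i= 4: W-S =  4 → E
  i= 5: C-F = 23 → X
  i= 6: J-C =  7 → H
  i= 7: P-S = 23 → X
  i= 8: D-E = 25 → Z
  i= 9: I-C =  6 → G
  i=10: B-X =  4 → E
  i=11: S-V = 23 → X
  i=12: T-M =  7 → H
  i=13: D-G = 23 → X
  i=14: O-P = 25 → Z
  i=15: H-B =  6 → G
  i=16: P-L =  4 → E
  i=17: U-X = 23 → X
  i=18: Q-J =  7 → H
  i=19: Y-B = 23 → X
  i=20: O-P = 25 → Z
  i=21: R-L =  6 → G
  i=22: E-A =  4 → E
  shifts repeat with period 6: HXZGEX

HXZGEX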